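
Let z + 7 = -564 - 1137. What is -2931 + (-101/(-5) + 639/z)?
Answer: -24861427/8540 ≈ -2911.2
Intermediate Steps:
z = -1708 (z = -7 + (-564 - 1137) = -7 - 1701 = -1708)
-2931 + (-101/(-5) + 639/z) = -2931 + (-101/(-5) + 639/(-1708)) = -2931 + (-101*(-⅕) + 639*(-1/1708)) = -2931 + (101/5 - 639/1708) = -2931 + 169313/8540 = -24861427/8540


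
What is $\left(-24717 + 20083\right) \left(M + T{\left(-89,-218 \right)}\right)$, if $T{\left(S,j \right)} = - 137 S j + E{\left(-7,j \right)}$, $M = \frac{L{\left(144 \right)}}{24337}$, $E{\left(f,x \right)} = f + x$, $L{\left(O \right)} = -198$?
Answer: $\frac{299796736401274}{24337} \approx 1.2319 \cdot 10^{10}$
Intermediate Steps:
$M = - \frac{198}{24337} \approx -0.0081358$
$T{\left(S,j \right)} = -7 + j - 137 S j$ ($T{\left(S,j \right)} = - 137 S j + \left(-7 + j\right) = -7 + j - 137 S j$)
$\left(-24717 + 20083\right) \left(M + T{\left(-89,-218 \right)}\right) = \left(-24717 + 20083\right) \left(- \frac{198}{24337} - \left(225 + 2658074\right)\right) = - 4634 \left(- \frac{198}{24337} - 2658299\right) = \left(-4634\right) \left(- \frac{64695022961}{24337}\right) = \frac{299796736401274}{24337}$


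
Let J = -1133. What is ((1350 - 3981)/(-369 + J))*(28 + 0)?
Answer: 36834/751 ≈ 49.047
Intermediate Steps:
((1350 - 3981)/(-369 + J))*(28 + 0) = ((1350 - 3981)/(-369 - 1133))*(28 + 0) = -2631/(-1502)*28 = -2631*(-1/1502)*28 = (2631/1502)*28 = 36834/751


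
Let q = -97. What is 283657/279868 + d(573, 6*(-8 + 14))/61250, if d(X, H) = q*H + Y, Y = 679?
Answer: 8293361283/8570957500 ≈ 0.96761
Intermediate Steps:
d(X, H) = 679 - 97*H (d(X, H) = -97*H + 679 = 679 - 97*H)
283657/279868 + d(573, 6*(-8 + 14))/61250 = 283657/279868 + (679 - 582*(-8 + 14))/61250 = 283657*(1/279868) + (679 - 582*6)*(1/61250) = 283657/279868 + (679 - 97*36)*(1/61250) = 283657/279868 + (679 - 3492)*(1/61250) = 283657/279868 - 2813*1/61250 = 283657/279868 - 2813/61250 = 8293361283/8570957500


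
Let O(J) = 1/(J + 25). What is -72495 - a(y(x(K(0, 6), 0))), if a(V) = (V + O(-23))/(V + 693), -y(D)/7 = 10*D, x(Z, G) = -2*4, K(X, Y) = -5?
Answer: -181673591/2506 ≈ -72496.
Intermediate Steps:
x(Z, G) = -8
O(J) = 1/(25 + J)
y(D) = -70*D
a(V) = (½ + V)/(693 + V) (a(V) = (V + 1/(25 - 23))/(V + 693) = (V + 1/2)/(693 + V) = (V + ½)/(693 + V) = (½ + V)/(693 + V))
-72495 - a(y(x(K(0, 6), 0))) = -72495 - (½ - 70*(-8))/(693 - 70*(-8)) = -72495 - (½ + 560)/(693 + 560) = -72495 - 1121/(1253*2) = -72495 - 1*1121/2506 = -72495 - 1121/2506 = -181673591/2506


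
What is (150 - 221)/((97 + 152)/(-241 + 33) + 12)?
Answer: -14768/2247 ≈ -6.5723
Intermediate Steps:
(150 - 221)/((97 + 152)/(-241 + 33) + 12) = -71/(249/(-208) + 12) = -71/(249*(-1/208) + 12) = -71/(-249/208 + 12) = -71/2247/208 = -71*208/2247 = -14768/2247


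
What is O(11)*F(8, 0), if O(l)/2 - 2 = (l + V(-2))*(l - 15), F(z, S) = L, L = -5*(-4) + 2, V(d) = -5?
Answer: -968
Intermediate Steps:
L = 22 (L = 20 + 2 = 22)
F(z, S) = 22
O(l) = 4 + 2*(-15 + l)*(-5 + l) (O(l) = 4 + 2*((l - 5)*(l - 15)) = 4 + 2*((-5 + l)*(-15 + l)) = 4 + 2*((-15 + l)*(-5 + l)) = 4 + 2*(-15 + l)*(-5 + l))
O(11)*F(8, 0) = (154 - 40*11 + 2*11²)*22 = (154 - 440 + 2*121)*22 = (154 - 440 + 242)*22 = -44*22 = -968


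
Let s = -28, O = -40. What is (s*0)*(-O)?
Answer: 0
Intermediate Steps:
(s*0)*(-O) = (-28*0)*(-1*(-40)) = 0*40 = 0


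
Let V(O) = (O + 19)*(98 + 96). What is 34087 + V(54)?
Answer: 48249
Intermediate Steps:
V(O) = 3686 + 194*O (V(O) = (19 + O)*194 = 3686 + 194*O)
34087 + V(54) = 34087 + (3686 + 194*54) = 34087 + (3686 + 10476) = 34087 + 14162 = 48249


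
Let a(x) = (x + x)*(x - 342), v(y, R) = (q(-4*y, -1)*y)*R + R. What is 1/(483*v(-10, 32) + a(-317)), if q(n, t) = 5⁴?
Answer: -1/96166738 ≈ -1.0399e-8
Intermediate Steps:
q(n, t) = 625
v(y, R) = R + 625*R*y (v(y, R) = (625*y)*R + R = 625*R*y + R = R + 625*R*y)
a(x) = 2*x*(-342 + x) (a(x) = (2*x)*(-342 + x) = 2*x*(-342 + x))
1/(483*v(-10, 32) + a(-317)) = 1/(483*(32*(1 + 625*(-10))) + 2*(-317)*(-342 - 317)) = 1/(483*(32*(1 - 6250)) + 2*(-317)*(-659)) = 1/(483*(32*(-6249)) + 417806) = 1/(483*(-199968) + 417806) = 1/(-96584544 + 417806) = 1/(-96166738) = -1/96166738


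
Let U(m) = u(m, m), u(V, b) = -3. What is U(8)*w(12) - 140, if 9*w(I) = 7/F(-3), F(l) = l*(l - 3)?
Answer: -7567/54 ≈ -140.13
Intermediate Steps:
F(l) = l*(-3 + l)
U(m) = -3
w(I) = 7/162 (w(I) = (7/((-3*(-3 - 3))))/9 = (7/((-3*(-6))))/9 = (7/18)/9 = (7*(1/18))/9 = (1/9)*(7/18) = 7/162)
U(8)*w(12) - 140 = -3*7/162 - 140 = -7/54 - 140 = -7567/54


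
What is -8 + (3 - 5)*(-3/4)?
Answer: -13/2 ≈ -6.5000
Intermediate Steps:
-8 + (3 - 5)*(-3/4) = -8 - (-6)/4 = -8 - 2*(-¾) = -8 + 3/2 = -13/2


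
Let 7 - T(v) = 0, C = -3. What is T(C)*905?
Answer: 6335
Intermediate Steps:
T(v) = 7 (T(v) = 7 - 1*0 = 7 + 0 = 7)
T(C)*905 = 7*905 = 6335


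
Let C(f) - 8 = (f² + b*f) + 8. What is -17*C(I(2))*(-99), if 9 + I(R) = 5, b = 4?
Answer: 26928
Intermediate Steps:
I(R) = -4 (I(R) = -9 + 5 = -4)
C(f) = 16 + f² + 4*f (C(f) = 8 + ((f² + 4*f) + 8) = 8 + (8 + f² + 4*f) = 16 + f² + 4*f)
-17*C(I(2))*(-99) = -17*(16 + (-4)² + 4*(-4))*(-99) = -17*(16 + 16 - 16)*(-99) = -17*16*(-99) = -272*(-99) = 26928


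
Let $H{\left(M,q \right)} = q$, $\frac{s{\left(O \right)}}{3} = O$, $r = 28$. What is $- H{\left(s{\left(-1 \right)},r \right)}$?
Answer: $-28$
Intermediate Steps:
$s{\left(O \right)} = 3 O$
$- H{\left(s{\left(-1 \right)},r \right)} = \left(-1\right) 28 = -28$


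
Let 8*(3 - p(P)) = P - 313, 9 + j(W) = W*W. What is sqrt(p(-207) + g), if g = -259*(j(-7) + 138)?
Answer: I*sqrt(46034) ≈ 214.56*I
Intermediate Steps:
j(W) = -9 + W**2 (j(W) = -9 + W*W = -9 + W**2)
g = -46102 (g = -259*((-9 + (-7)**2) + 138) = -259*((-9 + 49) + 138) = -259*(40 + 138) = -259*178 = -46102)
p(P) = 337/8 - P/8 (p(P) = 3 - (P - 313)/8 = 3 - (-313 + P)/8 = 3 + (313/8 - P/8) = 337/8 - P/8)
sqrt(p(-207) + g) = sqrt((337/8 - 1/8*(-207)) - 46102) = sqrt((337/8 + 207/8) - 46102) = sqrt(68 - 46102) = sqrt(-46034) = I*sqrt(46034)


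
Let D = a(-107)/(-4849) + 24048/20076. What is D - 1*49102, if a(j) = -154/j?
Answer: -42620691589848/868024339 ≈ -49101.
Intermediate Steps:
D = 1039503730/868024339 (D = -154/(-107)/(-4849) + 24048/20076 = -154*(-1/107)*(-1/4849) + 24048*(1/20076) = (154/107)*(-1/4849) + 2004/1673 = -154/518843 + 2004/1673 = 1039503730/868024339 ≈ 1.1976)
D - 1*49102 = 1039503730/868024339 - 1*49102 = 1039503730/868024339 - 49102 = -42620691589848/868024339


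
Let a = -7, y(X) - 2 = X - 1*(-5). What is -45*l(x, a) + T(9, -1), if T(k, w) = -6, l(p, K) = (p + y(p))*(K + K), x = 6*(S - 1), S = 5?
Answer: 34644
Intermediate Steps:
y(X) = 7 + X (y(X) = 2 + (X - 1*(-5)) = 2 + (X + 5) = 2 + (5 + X) = 7 + X)
x = 24 (x = 6*(5 - 1) = 6*4 = 24)
l(p, K) = 2*K*(7 + 2*p) (l(p, K) = (p + (7 + p))*(K + K) = (7 + 2*p)*(2*K) = 2*K*(7 + 2*p))
-45*l(x, a) + T(9, -1) = -90*(-7)*(7 + 2*24) - 6 = -90*(-7)*(7 + 48) - 6 = -90*(-7)*55 - 6 = -45*(-770) - 6 = 34650 - 6 = 34644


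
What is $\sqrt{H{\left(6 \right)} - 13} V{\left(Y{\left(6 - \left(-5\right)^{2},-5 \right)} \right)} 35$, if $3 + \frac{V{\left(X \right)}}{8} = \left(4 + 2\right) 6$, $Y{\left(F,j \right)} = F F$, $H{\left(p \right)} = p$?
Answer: $9240 i \sqrt{7} \approx 24447.0 i$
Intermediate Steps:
$Y{\left(F,j \right)} = F^{2}$
$V{\left(X \right)} = 264$ ($V{\left(X \right)} = -24 + 8 \left(4 + 2\right) 6 = -24 + 8 \cdot 6 \cdot 6 = -24 + 8 \cdot 36 = -24 + 288 = 264$)
$\sqrt{H{\left(6 \right)} - 13} V{\left(Y{\left(6 - \left(-5\right)^{2},-5 \right)} \right)} 35 = \sqrt{6 - 13} \cdot 264 \cdot 35 = \sqrt{-7} \cdot 264 \cdot 35 = i \sqrt{7} \cdot 264 \cdot 35 = 264 i \sqrt{7} \cdot 35 = 9240 i \sqrt{7}$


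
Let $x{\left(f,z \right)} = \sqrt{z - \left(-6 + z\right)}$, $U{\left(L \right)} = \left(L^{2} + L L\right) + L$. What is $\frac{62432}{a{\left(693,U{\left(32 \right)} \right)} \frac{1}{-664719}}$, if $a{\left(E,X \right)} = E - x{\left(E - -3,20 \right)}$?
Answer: $- \frac{9586439156448}{160081} - \frac{13833245536 \sqrt{6}}{160081} \approx -6.0097 \cdot 10^{7}$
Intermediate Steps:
$U{\left(L \right)} = L + 2 L^{2}$ ($U{\left(L \right)} = \left(L^{2} + L^{2}\right) + L = 2 L^{2} + L = L + 2 L^{2}$)
$x{\left(f,z \right)} = \sqrt{6}$
$a{\left(E,X \right)} = E - \sqrt{6}$
$\frac{62432}{a{\left(693,U{\left(32 \right)} \right)} \frac{1}{-664719}} = \frac{62432}{\left(693 - \sqrt{6}\right) \frac{1}{-664719}} = \frac{62432}{\left(693 - \sqrt{6}\right) \left(- \frac{1}{664719}\right)} = \frac{62432}{- \frac{21}{20143} + \frac{\sqrt{6}}{664719}}$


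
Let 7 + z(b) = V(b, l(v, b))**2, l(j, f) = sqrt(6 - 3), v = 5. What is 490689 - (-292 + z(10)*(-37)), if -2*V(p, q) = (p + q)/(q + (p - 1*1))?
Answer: 995207563/2028 - 1073*sqrt(3)/4056 ≈ 4.9073e+5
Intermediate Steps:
l(j, f) = sqrt(3)
V(p, q) = -(p + q)/(2*(-1 + p + q)) (V(p, q) = -(p + q)/(2*(q + (p - 1*1))) = -(p + q)/(2*(q + (p - 1))) = -(p + q)/(2*(q + (-1 + p))) = -(p + q)/(2*(-1 + p + q)))
z(b) = -7 + (-b - sqrt(3))**2/(4*(-1 + b + sqrt(3))**2) (z(b) = -7 + ((-b - sqrt(3))/(2*(-1 + b + sqrt(3))))**2 = -7 + (-b - sqrt(3))**2/(4*(-1 + b + sqrt(3))**2))
490689 - (-292 + z(10)*(-37)) = 490689 - (-292 + (-7 + (10 + sqrt(3))**2/(4*(-1 + 10 + sqrt(3))**2))*(-37)) = 490689 - (-292 + (-7 + (10 + sqrt(3))**2/(4*(9 + sqrt(3))**2))*(-37)) = 490689 - (-292 + (259 - 37*(10 + sqrt(3))**2/(4*(9 + sqrt(3))**2))) = 490689 - (-33 - 37*(10 + sqrt(3))**2/(4*(9 + sqrt(3))**2)) = 490689 + (33 + 37*(10 + sqrt(3))**2/(4*(9 + sqrt(3))**2)) = 490722 + 37*(10 + sqrt(3))**2/(4*(9 + sqrt(3))**2)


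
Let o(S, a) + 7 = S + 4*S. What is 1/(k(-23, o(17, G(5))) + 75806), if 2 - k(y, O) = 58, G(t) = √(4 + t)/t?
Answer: 1/75750 ≈ 1.3201e-5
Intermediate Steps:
G(t) = √(4 + t)/t
o(S, a) = -7 + 5*S (o(S, a) = -7 + (S + 4*S) = -7 + 5*S)
k(y, O) = -56 (k(y, O) = 2 - 1*58 = 2 - 58 = -56)
1/(k(-23, o(17, G(5))) + 75806) = 1/(-56 + 75806) = 1/75750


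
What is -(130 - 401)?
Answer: 271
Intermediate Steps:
-(130 - 401) = -1*(-271) = 271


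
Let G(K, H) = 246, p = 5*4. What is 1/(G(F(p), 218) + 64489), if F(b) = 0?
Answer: 1/64735 ≈ 1.5448e-5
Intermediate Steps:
p = 20
1/(G(F(p), 218) + 64489) = 1/(246 + 64489) = 1/64735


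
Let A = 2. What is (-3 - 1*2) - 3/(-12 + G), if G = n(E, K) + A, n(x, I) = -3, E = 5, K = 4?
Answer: -62/13 ≈ -4.7692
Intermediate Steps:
G = -1 (G = -3 + 2 = -1)
(-3 - 1*2) - 3/(-12 + G) = (-3 - 1*2) - 3/(-12 - 1) = (-3 - 2) - 3/(-13) = -5 - 3*(-1/13) = -5 + 3/13 = -62/13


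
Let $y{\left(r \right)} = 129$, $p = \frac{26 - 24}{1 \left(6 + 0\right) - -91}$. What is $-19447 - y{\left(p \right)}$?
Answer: $-19576$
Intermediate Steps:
$p = \frac{2}{97}$ ($p = \frac{2}{1 \cdot 6 + 91} = \frac{2}{6 + 91} = \frac{2}{97} \approx 0.020619$)
$-19447 - y{\left(p \right)} = -19447 - 129 = -19576$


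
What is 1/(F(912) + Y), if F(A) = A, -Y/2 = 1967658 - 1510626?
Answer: -1/913152 ≈ -1.0951e-6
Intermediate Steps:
Y = -914064 (Y = -2*(1967658 - 1510626) = -2*457032 = -914064)
1/(F(912) + Y) = 1/(912 - 914064) = 1/(-913152) = -1/913152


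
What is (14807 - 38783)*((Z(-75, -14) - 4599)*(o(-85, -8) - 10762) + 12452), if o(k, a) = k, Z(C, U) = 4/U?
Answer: -8374968544104/7 ≈ -1.1964e+12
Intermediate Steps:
(14807 - 38783)*((Z(-75, -14) - 4599)*(o(-85, -8) - 10762) + 12452) = (14807 - 38783)*((4/(-14) - 4599)*(-85 - 10762) + 12452) = -23976*((4*(-1/14) - 4599)*(-10847) + 12452) = -23976*((-2/7 - 4599)*(-10847) + 12452) = -23976*(-32195/7*(-10847) + 12452) = -23976*(349219165/7 + 12452) = -23976*349306329/7 = -8374968544104/7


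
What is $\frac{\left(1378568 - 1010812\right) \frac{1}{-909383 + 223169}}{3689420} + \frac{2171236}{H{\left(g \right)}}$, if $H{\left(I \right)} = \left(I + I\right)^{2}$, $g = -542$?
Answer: $\frac{171780827545386667}{92966452269741540} \approx 1.8478$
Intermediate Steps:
$H{\left(I \right)} = 4 I^{2}$ ($H{\left(I \right)} = \left(2 I\right)^{2} = 4 I^{2}$)
$\frac{\left(1378568 - 1010812\right) \frac{1}{-909383 + 223169}}{3689420} + \frac{2171236}{H{\left(g \right)}} = \frac{\left(1378568 - 1010812\right) \frac{1}{-909383 + 223169}}{3689420} + \frac{2171236}{4 \left(-542\right)^{2}} = \frac{367756}{-686214} \cdot \frac{1}{3689420} + \frac{2171236}{4 \cdot 293764} = 367756 \left(- \frac{1}{686214}\right) \frac{1}{3689420} + \frac{2171236}{1175056} = \left(- \frac{183878}{343107}\right) \frac{1}{3689420} + 2171236 \cdot \frac{1}{1175056} = - \frac{91939}{632932913970} + \frac{542809}{293764} = \frac{171780827545386667}{92966452269741540}$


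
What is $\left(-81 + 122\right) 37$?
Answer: $1517$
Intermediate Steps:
$\left(-81 + 122\right) 37 = 41 \cdot 37 = 1517$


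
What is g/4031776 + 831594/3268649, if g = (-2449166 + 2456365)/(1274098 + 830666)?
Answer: 7056854301195621367/27737549426564132736 ≈ 0.25442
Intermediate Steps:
g = 7199/2104764 ≈ 0.0034203
g/4031776 + 831594/3268649 = (7199/2104764)/4031776 + 831594/3268649 = (7199/2104764)*(1/4031776) + 831594*(1/3268649) = 7199/8485936980864 + 831594/3268649 = 7056854301195621367/27737549426564132736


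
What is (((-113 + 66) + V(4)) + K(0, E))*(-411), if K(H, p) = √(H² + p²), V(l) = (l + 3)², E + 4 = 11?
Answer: -3699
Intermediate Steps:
E = 7 (E = -4 + 11 = 7)
V(l) = (3 + l)²
(((-113 + 66) + V(4)) + K(0, E))*(-411) = (((-113 + 66) + (3 + 4)²) + √(0² + 7²))*(-411) = ((-47 + 7²) + √(0 + 49))*(-411) = ((-47 + 49) + √49)*(-411) = (2 + 7)*(-411) = 9*(-411) = -3699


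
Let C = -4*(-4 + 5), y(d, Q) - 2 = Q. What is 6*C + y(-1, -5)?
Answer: -27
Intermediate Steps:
y(d, Q) = 2 + Q
C = -4 (C = -4*1 = -4)
6*C + y(-1, -5) = 6*(-4) + (2 - 5) = -24 - 3 = -27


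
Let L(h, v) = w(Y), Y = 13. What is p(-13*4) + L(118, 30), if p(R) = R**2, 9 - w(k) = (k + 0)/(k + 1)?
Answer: 37969/14 ≈ 2712.1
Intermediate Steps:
w(k) = 9 - k/(1 + k) (w(k) = 9 - (k + 0)/(k + 1) = 9 - k/(1 + k))
L(h, v) = 113/14 (L(h, v) = (9 + 8*13)/(1 + 13) = (9 + 104)/14 = (1/14)*113 = 113/14)
p(-13*4) + L(118, 30) = (-13*4)**2 + 113/14 = (-52)**2 + 113/14 = 2704 + 113/14 = 37969/14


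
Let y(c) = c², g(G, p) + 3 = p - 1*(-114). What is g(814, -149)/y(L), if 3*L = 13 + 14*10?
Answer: -38/2601 ≈ -0.014610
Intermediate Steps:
L = 51 (L = (13 + 14*10)/3 = (13 + 140)/3 = (⅓)*153 = 51)
g(G, p) = 111 + p (g(G, p) = -3 + (p - 1*(-114)) = -3 + (p + 114) = -3 + (114 + p) = 111 + p)
g(814, -149)/y(L) = (111 - 149)/(51²) = -38/2601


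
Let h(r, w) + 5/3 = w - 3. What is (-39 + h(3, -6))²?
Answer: 22201/9 ≈ 2466.8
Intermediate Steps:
h(r, w) = -14/3 + w (h(r, w) = -5/3 + (w - 3) = -5/3 + (-3 + w) = -14/3 + w)
(-39 + h(3, -6))² = (-39 + (-14/3 - 6))² = (-39 - 32/3)² = (-149/3)² = 22201/9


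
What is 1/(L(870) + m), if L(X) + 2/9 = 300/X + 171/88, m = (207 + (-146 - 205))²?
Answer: 22968/476311895 ≈ 4.8221e-5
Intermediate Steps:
m = 20736 (m = (207 - 351)² = (-144)² = 20736)
L(X) = 1363/792 + 300/X (L(X) = -2/9 + (300/X + 171/88) = -2/9 + (171/88 + 300/X) = 1363/792 + 300/X)
1/(L(870) + m) = 1/((1363/792 + 300/870) + 20736) = 1/((1363/792 + 300*(1/870)) + 20736) = 1/((1363/792 + 10/29) + 20736) = 1/(47447/22968 + 20736) = 1/(476311895/22968) = 22968/476311895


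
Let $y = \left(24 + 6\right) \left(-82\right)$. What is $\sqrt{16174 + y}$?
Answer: $\sqrt{13714} \approx 117.11$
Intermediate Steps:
$y = -2460$ ($y = 30 \left(-82\right) = -2460$)
$\sqrt{16174 + y} = \sqrt{16174 - 2460} = \sqrt{13714}$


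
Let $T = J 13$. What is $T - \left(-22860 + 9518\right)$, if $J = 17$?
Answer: $13563$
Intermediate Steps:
$T = 221$ ($T = 17 \cdot 13 = 221$)
$T - \left(-22860 + 9518\right) = 221 - \left(-22860 + 9518\right) = 221 - -13342 = 221 + 13342 = 13563$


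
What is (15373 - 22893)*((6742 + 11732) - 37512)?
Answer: 143165760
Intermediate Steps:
(15373 - 22893)*((6742 + 11732) - 37512) = -7520*(18474 - 37512) = -7520*(-19038) = 143165760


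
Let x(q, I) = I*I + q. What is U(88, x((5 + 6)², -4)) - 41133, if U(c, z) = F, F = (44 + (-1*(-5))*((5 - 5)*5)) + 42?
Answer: -41047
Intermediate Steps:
x(q, I) = q + I² (x(q, I) = I² + q = q + I²)
F = 86 (F = (44 + 5*(0*5)) + 42 = (44 + 5*0) + 42 = (44 + 0) + 42 = 44 + 42 = 86)
U(c, z) = 86
U(88, x((5 + 6)², -4)) - 41133 = 86 - 41133 = -41047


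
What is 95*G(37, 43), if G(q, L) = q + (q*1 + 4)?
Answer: 7410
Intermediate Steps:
G(q, L) = 4 + 2*q (G(q, L) = q + (q + 4) = q + (4 + q) = 4 + 2*q)
95*G(37, 43) = 95*(4 + 2*37) = 95*(4 + 74) = 95*78 = 7410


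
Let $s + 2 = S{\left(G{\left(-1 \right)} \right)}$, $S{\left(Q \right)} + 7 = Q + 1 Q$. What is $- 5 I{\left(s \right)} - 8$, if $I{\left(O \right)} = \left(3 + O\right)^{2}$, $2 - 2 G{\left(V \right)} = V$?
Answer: $-53$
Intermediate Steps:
$G{\left(V \right)} = 1 - \frac{V}{2}$
$S{\left(Q \right)} = -7 + 2 Q$ ($S{\left(Q \right)} = -7 + \left(Q + 1 Q\right) = -7 + \left(Q + Q\right) = -7 + 2 Q$)
$s = -6$ ($s = -2 - \left(7 - 2 \left(1 - - \frac{1}{2}\right)\right) = -2 - \left(7 - 2 \left(1 + \frac{1}{2}\right)\right) = -2 + \left(-7 + 2 \cdot \frac{3}{2}\right) = -2 + \left(-7 + 3\right) = -2 - 4 = -6$)
$- 5 I{\left(s \right)} - 8 = - 5 \left(3 - 6\right)^{2} - 8 = - 5 \left(-3\right)^{2} - 8 = \left(-5\right) 9 - 8 = -45 - 8 = -53$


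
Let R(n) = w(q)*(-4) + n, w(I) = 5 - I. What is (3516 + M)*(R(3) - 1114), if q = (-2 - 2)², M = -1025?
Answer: -2657897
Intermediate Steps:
q = 16 (q = (-4)² = 16)
R(n) = 44 + n (R(n) = (5 - 1*16)*(-4) + n = (5 - 16)*(-4) + n = -11*(-4) + n = 44 + n)
(3516 + M)*(R(3) - 1114) = (3516 - 1025)*((44 + 3) - 1114) = 2491*(47 - 1114) = 2491*(-1067) = -2657897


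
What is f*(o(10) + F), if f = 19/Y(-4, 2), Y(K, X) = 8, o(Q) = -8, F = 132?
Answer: 589/2 ≈ 294.50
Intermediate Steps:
f = 19/8 ≈ 2.3750
f*(o(10) + F) = 19*(-8 + 132)/8 = (19/8)*124 = 589/2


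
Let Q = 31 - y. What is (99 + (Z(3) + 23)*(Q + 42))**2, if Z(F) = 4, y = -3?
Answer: 4626801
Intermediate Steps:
Q = 34 (Q = 31 - 1*(-3) = 31 + 3 = 34)
(99 + (Z(3) + 23)*(Q + 42))**2 = (99 + (4 + 23)*(34 + 42))**2 = (99 + 27*76)**2 = (99 + 2052)**2 = 2151**2 = 4626801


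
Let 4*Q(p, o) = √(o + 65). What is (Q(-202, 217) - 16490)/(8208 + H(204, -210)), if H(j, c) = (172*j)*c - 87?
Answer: 16490/7360359 - √282/29441436 ≈ 0.0022398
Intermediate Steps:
H(j, c) = -87 + 172*c*j (H(j, c) = 172*c*j - 87 = -87 + 172*c*j)
Q(p, o) = √(65 + o)/4 (Q(p, o) = √(o + 65)/4 = √(65 + o)/4)
(Q(-202, 217) - 16490)/(8208 + H(204, -210)) = (√(65 + 217)/4 - 16490)/(8208 + (-87 + 172*(-210)*204)) = (√282/4 - 16490)/(8208 + (-87 - 7368480)) = (-16490 + √282/4)/(8208 - 7368567) = (-16490 + √282/4)/(-7360359) = (-16490 + √282/4)*(-1/7360359) = 16490/7360359 - √282/29441436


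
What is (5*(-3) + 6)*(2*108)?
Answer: -1944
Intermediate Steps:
(5*(-3) + 6)*(2*108) = (-15 + 6)*216 = -9*216 = -1944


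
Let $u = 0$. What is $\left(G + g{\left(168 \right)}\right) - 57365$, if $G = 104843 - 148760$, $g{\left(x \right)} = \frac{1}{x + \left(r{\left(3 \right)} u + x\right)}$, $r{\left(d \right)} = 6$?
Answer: $- \frac{34030751}{336} \approx -1.0128 \cdot 10^{5}$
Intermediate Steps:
$g{\left(x \right)} = \frac{1}{2 x}$ ($g{\left(x \right)} = \frac{1}{x + \left(6 \cdot 0 + x\right)} = \frac{1}{x + \left(0 + x\right)} = \frac{1}{x + x} = \frac{1}{2 x}$)
$G = -43917$ ($G = 104843 - 148760 = -43917$)
$\left(G + g{\left(168 \right)}\right) - 57365 = \left(-43917 + \frac{1}{2 \cdot 168}\right) - 57365 = \left(-43917 + \frac{1}{2} \cdot \frac{1}{168}\right) - 57365 = \left(-43917 + \frac{1}{336}\right) - 57365 = - \frac{14756111}{336} - 57365 = - \frac{34030751}{336}$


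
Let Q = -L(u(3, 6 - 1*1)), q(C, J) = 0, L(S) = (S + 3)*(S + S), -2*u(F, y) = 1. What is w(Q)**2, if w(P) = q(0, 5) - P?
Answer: 25/4 ≈ 6.2500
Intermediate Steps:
u(F, y) = -1/2 (u(F, y) = -1/2*1 = -1/2)
L(S) = 2*S*(3 + S) (L(S) = (3 + S)*(2*S) = 2*S*(3 + S))
Q = 5/2 (Q = -2*(-1)*(3 - 1/2)/2 = -2*(-1)*5/(2*2) = -1*(-5/2) = 5/2 ≈ 2.5000)
w(P) = -P (w(P) = 0 - P = -P)
w(Q)**2 = (-1*5/2)**2 = (-5/2)**2 = 25/4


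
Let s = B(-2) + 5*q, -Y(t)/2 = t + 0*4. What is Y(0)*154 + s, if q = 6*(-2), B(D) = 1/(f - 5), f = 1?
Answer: -241/4 ≈ -60.250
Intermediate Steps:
B(D) = -¼ (B(D) = 1/(1 - 5) = 1/(-4) = -¼)
q = -12
Y(t) = -2*t (Y(t) = -2*(t + 0*4) = -2*(t + 0) = -2*t)
s = -241/4 (s = -¼ + 5*(-12) = -¼ - 60 = -241/4 ≈ -60.250)
Y(0)*154 + s = -2*0*154 - 241/4 = 0*154 - 241/4 = 0 - 241/4 = -241/4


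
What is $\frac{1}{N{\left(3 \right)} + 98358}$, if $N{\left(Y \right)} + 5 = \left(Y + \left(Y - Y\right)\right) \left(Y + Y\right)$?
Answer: $\frac{1}{98371} \approx 1.0166 \cdot 10^{-5}$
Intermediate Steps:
$N{\left(Y \right)} = -5 + 2 Y^{2}$ ($N{\left(Y \right)} = -5 + \left(Y + \left(Y - Y\right)\right) \left(Y + Y\right) = -5 + \left(Y + 0\right) 2 Y = -5 + Y 2 Y = -5 + 2 Y^{2}$)
$\frac{1}{N{\left(3 \right)} + 98358} = \frac{1}{\left(-5 + 2 \cdot 3^{2}\right) + 98358} = \frac{1}{\left(-5 + 2 \cdot 9\right) + 98358} = \frac{1}{\left(-5 + 18\right) + 98358} = \frac{1}{13 + 98358} = \frac{1}{98371}$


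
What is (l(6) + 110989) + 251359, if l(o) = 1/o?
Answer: 2174089/6 ≈ 3.6235e+5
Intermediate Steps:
(l(6) + 110989) + 251359 = (1/6 + 110989) + 251359 = (⅙ + 110989) + 251359 = 665935/6 + 251359 = 2174089/6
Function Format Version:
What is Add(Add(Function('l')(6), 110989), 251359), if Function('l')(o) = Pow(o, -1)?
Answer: Rational(2174089, 6) ≈ 3.6235e+5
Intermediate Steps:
Add(Add(Function('l')(6), 110989), 251359) = Add(Add(Pow(6, -1), 110989), 251359) = Add(Add(Rational(1, 6), 110989), 251359) = Add(Rational(665935, 6), 251359) = Rational(2174089, 6)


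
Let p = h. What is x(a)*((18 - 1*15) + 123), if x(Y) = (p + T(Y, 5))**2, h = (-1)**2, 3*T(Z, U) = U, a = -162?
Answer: 896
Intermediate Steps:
T(Z, U) = U/3
h = 1
p = 1
x(Y) = 64/9 (x(Y) = (1 + (1/3)*5)**2 = (1 + 5/3)**2 = (8/3)**2 = 64/9)
x(a)*((18 - 1*15) + 123) = 64*((18 - 1*15) + 123)/9 = 64*((18 - 15) + 123)/9 = 64*(3 + 123)/9 = (64/9)*126 = 896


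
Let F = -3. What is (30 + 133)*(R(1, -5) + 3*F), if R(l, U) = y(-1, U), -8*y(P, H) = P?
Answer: -11573/8 ≈ -1446.6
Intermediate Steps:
y(P, H) = -P/8
R(l, U) = ⅛ (R(l, U) = -⅛*(-1) = ⅛)
(30 + 133)*(R(1, -5) + 3*F) = (30 + 133)*(⅛ + 3*(-3)) = 163*(⅛ - 9) = 163*(-71/8) = -11573/8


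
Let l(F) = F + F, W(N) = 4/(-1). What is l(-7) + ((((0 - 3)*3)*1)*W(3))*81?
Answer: 2902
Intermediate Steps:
W(N) = -4 (W(N) = 4*(-1) = -4)
l(F) = 2*F
l(-7) + ((((0 - 3)*3)*1)*W(3))*81 = 2*(-7) + ((((0 - 3)*3)*1)*(-4))*81 = -14 + ((-3*3*1)*(-4))*81 = -14 + (-9*1*(-4))*81 = -14 - 9*(-4)*81 = -14 + 36*81 = -14 + 2916 = 2902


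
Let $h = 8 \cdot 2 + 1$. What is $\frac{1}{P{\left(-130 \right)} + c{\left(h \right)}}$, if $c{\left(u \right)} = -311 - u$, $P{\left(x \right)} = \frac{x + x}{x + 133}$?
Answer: $- \frac{3}{1244} \approx -0.0024116$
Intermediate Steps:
$P{\left(x \right)} = \frac{2 x}{133 + x}$
$h = 17$ ($h = 16 + 1 = 17$)
$\frac{1}{P{\left(-130 \right)} + c{\left(h \right)}} = \frac{1}{2 \left(-130\right) \frac{1}{133 - 130} - 328} = \frac{1}{2 \left(-130\right) \frac{1}{3} - 328} = \frac{1}{- \frac{260}{3} - 328} = \frac{1}{- \frac{1244}{3}} = - \frac{3}{1244}$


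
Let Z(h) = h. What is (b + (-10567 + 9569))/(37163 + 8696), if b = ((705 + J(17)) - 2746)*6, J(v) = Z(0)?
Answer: -1204/4169 ≈ -0.28880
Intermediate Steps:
J(v) = 0
b = -12246 (b = ((705 + 0) - 2746)*6 = (705 - 2746)*6 = -2041*6 = -12246)
(b + (-10567 + 9569))/(37163 + 8696) = (-12246 + (-10567 + 9569))/(37163 + 8696) = (-12246 - 998)/45859 = -13244*1/45859 = -1204/4169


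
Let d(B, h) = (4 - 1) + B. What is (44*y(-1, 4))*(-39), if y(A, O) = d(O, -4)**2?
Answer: -84084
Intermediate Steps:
d(B, h) = 3 + B
y(A, O) = (3 + O)**2
(44*y(-1, 4))*(-39) = (44*(3 + 4)**2)*(-39) = (44*7**2)*(-39) = (44*49)*(-39) = 2156*(-39) = -84084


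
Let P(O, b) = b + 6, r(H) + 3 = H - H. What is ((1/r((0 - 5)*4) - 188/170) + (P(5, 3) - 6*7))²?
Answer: 77123524/65025 ≈ 1186.1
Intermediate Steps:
r(H) = -3 (r(H) = -3 + (H - H) = -3 + 0 = -3)
P(O, b) = 6 + b
((1/r((0 - 5)*4) - 188/170) + (P(5, 3) - 6*7))² = ((1/(-3) - 188/170) + ((6 + 3) - 6*7))² = ((1*(-⅓) - 188*1/170) + (9 - 42))² = ((-⅓ - 94/85) - 33)² = (-367/255 - 33)² = (-8782/255)² = 77123524/65025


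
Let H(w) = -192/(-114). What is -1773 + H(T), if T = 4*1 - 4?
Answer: -33655/19 ≈ -1771.3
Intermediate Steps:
T = 0 (T = 4 - 4 = 0)
H(w) = 32/19 (H(w) = -192*(-1/114) = 32/19)
-1773 + H(T) = -1773 + 32/19 = -33655/19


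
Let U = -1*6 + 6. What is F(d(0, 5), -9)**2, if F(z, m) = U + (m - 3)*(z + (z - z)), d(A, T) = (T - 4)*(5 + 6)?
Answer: 17424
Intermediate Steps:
d(A, T) = -44 + 11*T (d(A, T) = (-4 + T)*11 = -44 + 11*T)
U = 0 (U = -6 + 6 = 0)
F(z, m) = z*(-3 + m) (F(z, m) = 0 + (m - 3)*(z + (z - z)) = 0 + (-3 + m)*(z + 0) = 0 + (-3 + m)*z = 0 + z*(-3 + m) = z*(-3 + m))
F(d(0, 5), -9)**2 = ((-44 + 11*5)*(-3 - 9))**2 = ((-44 + 55)*(-12))**2 = (11*(-12))**2 = (-132)**2 = 17424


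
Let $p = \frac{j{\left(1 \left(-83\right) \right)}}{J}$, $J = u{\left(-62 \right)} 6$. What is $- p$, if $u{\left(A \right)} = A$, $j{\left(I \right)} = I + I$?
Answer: $- \frac{83}{186} \approx -0.44624$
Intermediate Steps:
$j{\left(I \right)} = 2 I$
$J = -372$ ($J = \left(-62\right) 6 = -372$)
$p = \frac{83}{186}$ ($p = \frac{2 \cdot 1 \left(-83\right)}{-372} = 2 \left(-83\right) \left(- \frac{1}{372}\right) = \left(-166\right) \left(- \frac{1}{372}\right) = \frac{83}{186} \approx 0.44624$)
$- p = \left(-1\right) \frac{83}{186} = - \frac{83}{186}$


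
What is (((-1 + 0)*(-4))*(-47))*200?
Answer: -37600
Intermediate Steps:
(((-1 + 0)*(-4))*(-47))*200 = (-1*(-4)*(-47))*200 = (4*(-47))*200 = -188*200 = -37600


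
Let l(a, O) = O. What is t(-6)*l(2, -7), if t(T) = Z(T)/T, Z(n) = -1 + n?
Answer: -49/6 ≈ -8.1667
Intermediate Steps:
t(T) = (-1 + T)/T
t(-6)*l(2, -7) = ((-1 - 6)/(-6))*(-7) = -⅙*(-7)*(-7) = (7/6)*(-7) = -49/6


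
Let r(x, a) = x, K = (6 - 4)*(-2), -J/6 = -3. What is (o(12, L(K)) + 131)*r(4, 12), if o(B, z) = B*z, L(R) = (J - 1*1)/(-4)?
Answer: 320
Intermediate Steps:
J = 18 (J = -6*(-3) = 18)
K = -4 (K = 2*(-2) = -4)
L(R) = -17/4 (L(R) = (18 - 1*1)/(-4) = (18 - 1)*(-¼) = 17*(-¼) = -17/4)
(o(12, L(K)) + 131)*r(4, 12) = (12*(-17/4) + 131)*4 = (-51 + 131)*4 = 80*4 = 320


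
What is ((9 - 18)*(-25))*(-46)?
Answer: -10350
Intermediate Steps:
((9 - 18)*(-25))*(-46) = -9*(-25)*(-46) = 225*(-46) = -10350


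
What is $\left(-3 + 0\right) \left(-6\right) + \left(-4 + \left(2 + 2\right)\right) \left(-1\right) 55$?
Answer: $18$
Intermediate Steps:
$\left(-3 + 0\right) \left(-6\right) + \left(-4 + \left(2 + 2\right)\right) \left(-1\right) 55 = \left(-3\right) \left(-6\right) + \left(-4 + 4\right) \left(-1\right) 55 = 18 + 0 \left(-1\right) 55 = 18 + 0 \cdot 55 = 18 + 0 = 18$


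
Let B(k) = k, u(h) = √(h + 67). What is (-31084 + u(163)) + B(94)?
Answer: -30990 + √230 ≈ -30975.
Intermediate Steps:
u(h) = √(67 + h)
(-31084 + u(163)) + B(94) = (-31084 + √(67 + 163)) + 94 = (-31084 + √230) + 94 = -30990 + √230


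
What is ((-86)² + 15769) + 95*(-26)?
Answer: 20695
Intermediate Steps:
((-86)² + 15769) + 95*(-26) = (7396 + 15769) - 2470 = 23165 - 2470 = 20695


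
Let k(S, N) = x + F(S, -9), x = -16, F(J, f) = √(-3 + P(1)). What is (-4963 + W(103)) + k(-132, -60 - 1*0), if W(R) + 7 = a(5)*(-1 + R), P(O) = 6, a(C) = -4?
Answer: -5394 + √3 ≈ -5392.3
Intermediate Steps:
F(J, f) = √3 (F(J, f) = √(-3 + 6) = √3)
W(R) = -3 - 4*R (W(R) = -7 - 4*(-1 + R) = -7 + (4 - 4*R) = -3 - 4*R)
k(S, N) = -16 + √3
(-4963 + W(103)) + k(-132, -60 - 1*0) = (-4963 + (-3 - 4*103)) + (-16 + √3) = (-4963 + (-3 - 412)) + (-16 + √3) = (-4963 - 415) + (-16 + √3) = -5378 + (-16 + √3) = -5394 + √3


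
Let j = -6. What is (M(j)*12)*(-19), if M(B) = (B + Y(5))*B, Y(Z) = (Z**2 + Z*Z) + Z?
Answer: 67032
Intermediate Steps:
Y(Z) = Z + 2*Z**2 (Y(Z) = (Z**2 + Z**2) + Z = 2*Z**2 + Z = Z + 2*Z**2)
M(B) = B*(55 + B) (M(B) = (B + 5*(1 + 2*5))*B = (B + 5*(1 + 10))*B = (B + 5*11)*B = (B + 55)*B = (55 + B)*B = B*(55 + B))
(M(j)*12)*(-19) = (-6*(55 - 6)*12)*(-19) = (-6*49*12)*(-19) = -294*12*(-19) = -3528*(-19) = 67032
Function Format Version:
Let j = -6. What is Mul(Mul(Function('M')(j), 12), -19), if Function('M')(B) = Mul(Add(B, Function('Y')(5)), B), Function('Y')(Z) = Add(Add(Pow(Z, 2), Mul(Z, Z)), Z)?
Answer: 67032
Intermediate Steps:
Function('Y')(Z) = Add(Z, Mul(2, Pow(Z, 2))) (Function('Y')(Z) = Add(Add(Pow(Z, 2), Pow(Z, 2)), Z) = Add(Mul(2, Pow(Z, 2)), Z) = Add(Z, Mul(2, Pow(Z, 2))))
Function('M')(B) = Mul(B, Add(55, B)) (Function('M')(B) = Mul(Add(B, Mul(5, Add(1, Mul(2, 5)))), B) = Mul(Add(B, Mul(5, Add(1, 10))), B) = Mul(Add(B, Mul(5, 11)), B) = Mul(Add(B, 55), B) = Mul(Add(55, B), B) = Mul(B, Add(55, B)))
Mul(Mul(Function('M')(j), 12), -19) = Mul(Mul(Mul(-6, Add(55, -6)), 12), -19) = Mul(Mul(Mul(-6, 49), 12), -19) = Mul(Mul(-294, 12), -19) = Mul(-3528, -19) = 67032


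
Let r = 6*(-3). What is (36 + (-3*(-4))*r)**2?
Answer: 32400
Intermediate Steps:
r = -18
(36 + (-3*(-4))*r)**2 = (36 - 3*(-4)*(-18))**2 = (36 + 12*(-18))**2 = (36 - 216)**2 = (-180)**2 = 32400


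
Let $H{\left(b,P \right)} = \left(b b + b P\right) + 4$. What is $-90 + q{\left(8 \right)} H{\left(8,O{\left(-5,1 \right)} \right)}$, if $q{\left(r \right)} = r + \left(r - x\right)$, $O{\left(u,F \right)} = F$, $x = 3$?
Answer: $898$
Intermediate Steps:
$H{\left(b,P \right)} = 4 + b^{2} + P b$ ($H{\left(b,P \right)} = \left(b^{2} + P b\right) + 4 = 4 + b^{2} + P b$)
$q{\left(r \right)} = -3 + 2 r$ ($q{\left(r \right)} = r + \left(r - 3\right) = r + \left(-3 + r\right) = -3 + 2 r$)
$-90 + q{\left(8 \right)} H{\left(8,O{\left(-5,1 \right)} \right)} = -90 + \left(-3 + 2 \cdot 8\right) \left(4 + 8^{2} + 1 \cdot 8\right) = -90 + \left(-3 + 16\right) \left(4 + 64 + 8\right) = -90 + 13 \cdot 76 = -90 + 988 = 898$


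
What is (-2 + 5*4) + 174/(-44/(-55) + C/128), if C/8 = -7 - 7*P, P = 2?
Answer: -13182/41 ≈ -321.51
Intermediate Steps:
C = -168 (C = 8*(-7 - 7*2) = 8*(-7 - 14) = 8*(-21) = -168)
(-2 + 5*4) + 174/(-44/(-55) + C/128) = (-2 + 5*4) + 174/(-44/(-55) - 168/128) = (-2 + 20) + 174/(-44*(-1/55) - 168*1/128) = 18 + 174/(⅘ - 21/16) = 18 + 174/(-41/80) = 18 + 174*(-80/41) = 18 - 13920/41 = -13182/41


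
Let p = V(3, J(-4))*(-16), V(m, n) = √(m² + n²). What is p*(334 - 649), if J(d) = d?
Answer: 25200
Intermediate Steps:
p = -80 (p = √(3² + (-4)²)*(-16) = √(9 + 16)*(-16) = √25*(-16) = 5*(-16) = -80)
p*(334 - 649) = -80*(334 - 649) = -80*(-315) = 25200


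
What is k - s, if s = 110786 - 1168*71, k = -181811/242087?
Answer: -6744241457/242087 ≈ -27859.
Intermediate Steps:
k = -181811/242087 (k = -181811*1/242087 = -181811/242087 ≈ -0.75101)
s = 27858 (s = 110786 - 1*82928 = 110786 - 82928 = 27858)
k - s = -181811/242087 - 1*27858 = -181811/242087 - 27858 = -6744241457/242087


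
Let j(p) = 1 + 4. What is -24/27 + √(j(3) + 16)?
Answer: -8/9 + √21 ≈ 3.6937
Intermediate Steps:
j(p) = 5
-24/27 + √(j(3) + 16) = -24/27 + √(5 + 16) = -24*1/27 + √21 = -8/9 + √21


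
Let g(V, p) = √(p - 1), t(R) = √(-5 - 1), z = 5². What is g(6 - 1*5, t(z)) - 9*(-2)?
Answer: 18 + √(-1 + I*√6) ≈ 18.907 + 1.3501*I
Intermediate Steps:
z = 25
t(R) = I*√6 (t(R) = √(-6) = I*√6)
g(V, p) = √(-1 + p)
g(6 - 1*5, t(z)) - 9*(-2) = √(-1 + I*√6) - 9*(-2) = √(-1 + I*√6) + 18 = 18 + √(-1 + I*√6)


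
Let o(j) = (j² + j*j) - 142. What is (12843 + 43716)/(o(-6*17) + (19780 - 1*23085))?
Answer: 18853/5787 ≈ 3.2578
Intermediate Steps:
o(j) = -142 + 2*j² (o(j) = (j² + j²) - 142 = 2*j² - 142 = -142 + 2*j²)
(12843 + 43716)/(o(-6*17) + (19780 - 1*23085)) = (12843 + 43716)/((-142 + 2*(-6*17)²) + (19780 - 1*23085)) = 56559/((-142 + 2*(-102)²) + (19780 - 23085)) = 56559/((-142 + 2*10404) - 3305) = 56559/((-142 + 20808) - 3305) = 56559/(20666 - 3305) = 56559/17361 = 56559*(1/17361) = 18853/5787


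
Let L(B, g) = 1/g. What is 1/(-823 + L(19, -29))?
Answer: -29/23868 ≈ -0.0012150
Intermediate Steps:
1/(-823 + L(19, -29)) = 1/(-823 + 1/(-29)) = 1/(-823 - 1/29) = 1/(-23868/29) = -29/23868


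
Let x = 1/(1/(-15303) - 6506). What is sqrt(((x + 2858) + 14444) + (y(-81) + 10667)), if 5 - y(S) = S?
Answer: sqrt(278093958318222530198)/99561319 ≈ 167.50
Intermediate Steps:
y(S) = 5 - S
x = -15303/99561319 (x = 1/(-1/15303 - 6506) = 1/(-99561319/15303) = -15303/99561319 ≈ -0.00015370)
sqrt(((x + 2858) + 14444) + (y(-81) + 10667)) = sqrt(((-15303/99561319 + 2858) + 14444) + ((5 - 1*(-81)) + 10667)) = sqrt((284546234399/99561319 + 14444) + ((5 + 81) + 10667)) = sqrt(1722609926035/99561319 + (86 + 10667)) = sqrt(1722609926035/99561319 + 10753) = sqrt(2793192789242/99561319) = sqrt(278093958318222530198)/99561319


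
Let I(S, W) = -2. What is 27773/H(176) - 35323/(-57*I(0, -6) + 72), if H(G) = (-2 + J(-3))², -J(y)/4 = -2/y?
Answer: 19784347/18228 ≈ 1085.4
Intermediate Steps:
J(y) = 8/y (J(y) = -(-8)/y = 8/y)
H(G) = 196/9 (H(G) = (-2 + 8/(-3))² = (-2 + 8*(-⅓))² = (-2 - 8/3)² = (-14/3)² = 196/9)
27773/H(176) - 35323/(-57*I(0, -6) + 72) = 27773/(196/9) - 35323/(-57*(-2) + 72) = 27773*(9/196) - 35323/(114 + 72) = 249957/196 - 35323/186 = 19784347/18228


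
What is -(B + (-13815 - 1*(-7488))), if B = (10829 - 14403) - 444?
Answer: 10345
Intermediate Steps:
B = -4018 (B = -3574 - 444 = -4018)
-(B + (-13815 - 1*(-7488))) = -(-4018 + (-13815 - 1*(-7488))) = -(-4018 + (-13815 + 7488)) = -(-4018 - 6327) = -1*(-10345) = 10345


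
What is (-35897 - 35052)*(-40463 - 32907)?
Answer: 5205528130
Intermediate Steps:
(-35897 - 35052)*(-40463 - 32907) = -70949*(-73370) = 5205528130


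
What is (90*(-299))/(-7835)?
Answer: 5382/1567 ≈ 3.4346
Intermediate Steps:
(90*(-299))/(-7835) = -26910*(-1/7835) = 5382/1567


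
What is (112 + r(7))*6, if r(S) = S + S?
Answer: 756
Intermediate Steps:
r(S) = 2*S
(112 + r(7))*6 = (112 + 2*7)*6 = (112 + 14)*6 = 126*6 = 756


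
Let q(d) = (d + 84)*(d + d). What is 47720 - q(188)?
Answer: -54552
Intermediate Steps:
q(d) = 2*d*(84 + d) (q(d) = (84 + d)*(2*d) = 2*d*(84 + d))
47720 - q(188) = 47720 - 2*188*(84 + 188) = 47720 - 2*188*272 = 47720 - 1*102272 = 47720 - 102272 = -54552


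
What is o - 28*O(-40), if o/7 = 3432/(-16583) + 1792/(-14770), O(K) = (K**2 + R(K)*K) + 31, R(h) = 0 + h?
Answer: -226111963444/2499295 ≈ -90470.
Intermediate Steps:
R(h) = h
O(K) = 31 + 2*K**2 (O(K) = (K**2 + K*K) + 31 = (K**2 + K**2) + 31 = 2*K**2 + 31 = 31 + 2*K**2)
o = -5743384/2499295 (o = 7*(3432/(-16583) + 1792/(-14770)) = 7*(3432*(-1/16583) + 1792*(-1/14770)) = 7*(-3432/16583 - 128/1055) = 7*(-5743384/17495065) = -5743384/2499295 ≈ -2.2980)
o - 28*O(-40) = -5743384/2499295 - 28*(31 + 2*(-40)**2) = -5743384/2499295 - 28*(31 + 2*1600) = -5743384/2499295 - 28*(31 + 3200) = -5743384/2499295 - 28*3231 = -5743384/2499295 - 1*90468 = -5743384/2499295 - 90468 = -226111963444/2499295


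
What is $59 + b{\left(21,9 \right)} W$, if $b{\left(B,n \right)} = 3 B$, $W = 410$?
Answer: $25889$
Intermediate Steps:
$59 + b{\left(21,9 \right)} W = 59 + 3 \cdot 21 \cdot 410 = 59 + 63 \cdot 410 = 59 + 25830 = 25889$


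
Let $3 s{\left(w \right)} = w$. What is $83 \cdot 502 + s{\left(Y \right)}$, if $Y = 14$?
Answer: $\frac{125012}{3} \approx 41671.0$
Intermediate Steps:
$s{\left(w \right)} = \frac{w}{3}$
$83 \cdot 502 + s{\left(Y \right)} = 83 \cdot 502 + \frac{1}{3} \cdot 14 = 41666 + \frac{14}{3} = \frac{125012}{3}$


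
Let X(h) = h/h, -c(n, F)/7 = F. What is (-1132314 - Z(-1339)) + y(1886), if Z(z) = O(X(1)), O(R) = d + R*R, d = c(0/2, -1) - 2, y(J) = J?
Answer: -1130434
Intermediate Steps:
c(n, F) = -7*F
d = 5 (d = -7*(-1) - 2 = 7 - 2 = 5)
X(h) = 1
O(R) = 5 + R**2 (O(R) = 5 + R*R = 5 + R**2)
Z(z) = 6 (Z(z) = 5 + 1**2 = 5 + 1 = 6)
(-1132314 - Z(-1339)) + y(1886) = (-1132314 - 1*6) + 1886 = (-1132314 - 6) + 1886 = -1132320 + 1886 = -1130434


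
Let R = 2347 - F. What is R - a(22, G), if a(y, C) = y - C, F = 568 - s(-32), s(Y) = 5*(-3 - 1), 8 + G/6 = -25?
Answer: 1539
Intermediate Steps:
G = -198 (G = -48 + 6*(-25) = -48 - 150 = -198)
s(Y) = -20 (s(Y) = 5*(-4) = -20)
F = 588 (F = 568 - 1*(-20) = 568 + 20 = 588)
R = 1759 (R = 2347 - 1*588 = 2347 - 588 = 1759)
R - a(22, G) = 1759 - (22 - 1*(-198)) = 1759 - (22 + 198) = 1759 - 1*220 = 1759 - 220 = 1539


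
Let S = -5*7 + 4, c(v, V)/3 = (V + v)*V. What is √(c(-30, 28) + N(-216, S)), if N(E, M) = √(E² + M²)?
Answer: √(-168 + √47617) ≈ 7.0861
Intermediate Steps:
c(v, V) = 3*V*(V + v) (c(v, V) = 3*((V + v)*V) = 3*(V*(V + v)) = 3*V*(V + v))
S = -31 (S = -35 + 4 = -31)
√(c(-30, 28) + N(-216, S)) = √(3*28*(28 - 30) + √((-216)² + (-31)²)) = √(3*28*(-2) + √(46656 + 961)) = √(-168 + √47617)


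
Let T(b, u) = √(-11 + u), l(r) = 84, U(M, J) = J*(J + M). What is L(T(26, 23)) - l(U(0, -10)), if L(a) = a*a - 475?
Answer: -547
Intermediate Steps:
L(a) = -475 + a² (L(a) = a² - 475 = -475 + a²)
L(T(26, 23)) - l(U(0, -10)) = (-475 + (√(-11 + 23))²) - 1*84 = (-475 + (√12)²) - 84 = (-475 + (2*√3)²) - 84 = (-475 + 12) - 84 = -463 - 84 = -547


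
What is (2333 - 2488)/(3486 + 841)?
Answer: -155/4327 ≈ -0.035822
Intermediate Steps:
(2333 - 2488)/(3486 + 841) = -155/4327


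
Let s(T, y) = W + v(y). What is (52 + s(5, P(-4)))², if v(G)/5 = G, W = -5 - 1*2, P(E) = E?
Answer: 625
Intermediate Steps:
W = -7 (W = -5 - 2 = -7)
v(G) = 5*G
s(T, y) = -7 + 5*y
(52 + s(5, P(-4)))² = (52 + (-7 + 5*(-4)))² = (52 + (-7 - 20))² = (52 - 27)² = 25² = 625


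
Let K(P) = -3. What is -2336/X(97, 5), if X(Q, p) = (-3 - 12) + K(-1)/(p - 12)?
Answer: 8176/51 ≈ 160.31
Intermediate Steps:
X(Q, p) = -15 - 3/(-12 + p) (X(Q, p) = (-3 - 12) - 3/(p - 12) = -15 - 3/(-12 + p))
-2336/X(97, 5) = -2336*(-12 + 5)/(3*(59 - 5*5)) = -2336*(-7/(3*(59 - 25))) = -2336/(3*(-1/7)*34) = -2336/(-102/7) = -2336*(-7/102) = 8176/51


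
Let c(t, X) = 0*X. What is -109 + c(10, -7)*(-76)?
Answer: -109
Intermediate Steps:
c(t, X) = 0
-109 + c(10, -7)*(-76) = -109 + 0*(-76) = -109 + 0 = -109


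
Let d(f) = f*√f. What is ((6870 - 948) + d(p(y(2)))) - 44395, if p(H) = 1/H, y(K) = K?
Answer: -38473 + √2/4 ≈ -38473.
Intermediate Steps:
p(H) = 1/H
d(f) = f^(3/2)
((6870 - 948) + d(p(y(2)))) - 44395 = ((6870 - 948) + (1/2)^(3/2)) - 44395 = (5922 + (½)^(3/2)) - 44395 = (5922 + √2/4) - 44395 = -38473 + √2/4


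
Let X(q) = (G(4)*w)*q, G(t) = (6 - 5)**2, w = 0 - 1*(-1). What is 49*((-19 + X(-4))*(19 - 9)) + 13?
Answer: -11257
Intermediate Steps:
w = 1 (w = 0 + 1 = 1)
G(t) = 1 (G(t) = 1**2 = 1)
X(q) = q (X(q) = (1*1)*q = 1*q = q)
49*((-19 + X(-4))*(19 - 9)) + 13 = 49*((-19 - 4)*(19 - 9)) + 13 = 49*(-23*10) + 13 = 49*(-230) + 13 = -11270 + 13 = -11257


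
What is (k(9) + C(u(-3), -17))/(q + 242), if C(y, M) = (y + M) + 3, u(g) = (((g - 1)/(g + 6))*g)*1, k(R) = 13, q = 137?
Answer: 3/379 ≈ 0.0079156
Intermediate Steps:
u(g) = g*(-1 + g)/(6 + g) (u(g) = (((-1 + g)/(6 + g))*g)*1 = (g*(-1 + g)/(6 + g))*1 = g*(-1 + g)/(6 + g))
C(y, M) = 3 + M + y (C(y, M) = (M + y) + 3 = 3 + M + y)
(k(9) + C(u(-3), -17))/(q + 242) = (13 + (3 - 17 - 3*(-1 - 3)/(6 - 3)))/(137 + 242) = (13 + (3 - 17 - 3*(-4)/3))/379 = (13 + (3 - 17 - 3*⅓*(-4)))*(1/379) = (13 + (3 - 17 + 4))*(1/379) = (13 - 10)*(1/379) = 3*(1/379) = 3/379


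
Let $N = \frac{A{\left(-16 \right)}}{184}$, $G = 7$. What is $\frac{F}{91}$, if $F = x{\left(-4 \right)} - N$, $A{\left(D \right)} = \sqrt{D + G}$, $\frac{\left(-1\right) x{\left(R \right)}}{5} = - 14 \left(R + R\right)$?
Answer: $- \frac{80}{13} - \frac{3 i}{16744} \approx -6.1538 - 0.00017917 i$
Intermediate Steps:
$x{\left(R \right)} = 140 R$ ($x{\left(R \right)} = - 5 \left(- 14 \left(R + R\right)\right) = - 5 \left(- 14 \cdot 2 R\right) = - 5 \left(- 28 R\right) = 140 R$)
$A{\left(D \right)} = \sqrt{7 + D}$ ($A{\left(D \right)} = \sqrt{D + 7} = \sqrt{7 + D}$)
$N = \frac{3 i}{184}$ ($N = \frac{\sqrt{7 - 16}}{184} = \sqrt{-9} \cdot \frac{1}{184} = 3 i \frac{1}{184} = \frac{3 i}{184} \approx 0.016304 i$)
$F = -560 - \frac{3 i}{184}$ ($F = 140 \left(-4\right) - \frac{3 i}{184} = -560 - \frac{3 i}{184} \approx -560.0 - 0.016304 i$)
$\frac{F}{91} = \frac{-560 - \frac{3 i}{184}}{91} = \left(-560 - \frac{3 i}{184}\right) \frac{1}{91} = - \frac{80}{13} - \frac{3 i}{16744}$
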